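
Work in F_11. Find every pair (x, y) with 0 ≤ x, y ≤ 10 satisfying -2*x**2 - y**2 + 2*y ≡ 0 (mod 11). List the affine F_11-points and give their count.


Affine F_11-points: {(0, 0), (0, 2), (2, 3), (2, 10), (3, 5), (3, 8), (8, 5), (8, 8), (9, 3), (9, 10)}; count = 10.

For each of the 121 pairs (x, y) ∈ F_11², evaluate f(x, y) mod 11. Record the zeros.
  x = 0: [0↦0, 1↦1, 2↦0, 3↦8, 4↦3, 5↦7, 6↦9, 7↦9, 8↦7, 9↦3, 10↦8]  zeros at y ∈ {0, 2}
  x = 1: [0↦9, 1↦10, 2↦9, 3↦6, 4↦1, 5↦5, 6↦7, 7↦7, 8↦5, 9↦1, 10↦6]  zeros at y ∈ ∅
  x = 2: [0↦3, 1↦4, 2↦3, 3↦0, 4↦6, 5↦10, 6↦1, 7↦1, 8↦10, 9↦6, 10↦0]  zeros at y ∈ {3, 10}
  x = 3: [0↦4, 1↦5, 2↦4, 3↦1, 4↦7, 5↦0, 6↦2, 7↦2, 8↦0, 9↦7, 10↦1]  zeros at y ∈ {5, 8}
  x = 4: [0↦1, 1↦2, 2↦1, 3↦9, 4↦4, 5↦8, 6↦10, 7↦10, 8↦8, 9↦4, 10↦9]  zeros at y ∈ ∅
  x = 5: [0↦5, 1↦6, 2↦5, 3↦2, 4↦8, 5↦1, 6↦3, 7↦3, 8↦1, 9↦8, 10↦2]  zeros at y ∈ ∅
  x = 6: [0↦5, 1↦6, 2↦5, 3↦2, 4↦8, 5↦1, 6↦3, 7↦3, 8↦1, 9↦8, 10↦2]  zeros at y ∈ ∅
  x = 7: [0↦1, 1↦2, 2↦1, 3↦9, 4↦4, 5↦8, 6↦10, 7↦10, 8↦8, 9↦4, 10↦9]  zeros at y ∈ ∅
  x = 8: [0↦4, 1↦5, 2↦4, 3↦1, 4↦7, 5↦0, 6↦2, 7↦2, 8↦0, 9↦7, 10↦1]  zeros at y ∈ {5, 8}
  x = 9: [0↦3, 1↦4, 2↦3, 3↦0, 4↦6, 5↦10, 6↦1, 7↦1, 8↦10, 9↦6, 10↦0]  zeros at y ∈ {3, 10}
  x = 10: [0↦9, 1↦10, 2↦9, 3↦6, 4↦1, 5↦5, 6↦7, 7↦7, 8↦5, 9↦1, 10↦6]  zeros at y ∈ ∅
Collecting zeros: affine points = {(0, 0), (0, 2), (2, 3), (2, 10), (3, 5), (3, 8), (8, 5), (8, 8), (9, 3), (9, 10)}.
Total count |C(F_11)_aff| = 10.


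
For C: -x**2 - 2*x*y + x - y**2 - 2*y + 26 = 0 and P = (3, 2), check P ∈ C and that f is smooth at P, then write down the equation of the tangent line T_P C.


Tangent line at P: -9*x - 12*y + 51 = 0.

Step 1: f(3, 2) = 0, so P lies on C.
Step 2: partial derivatives
  f_x(x, y) = -2*x - 2*y + 1, f_y(x, y) = -2*x - 2*y - 2.
  f_x(P) = -9, f_y(P) = -12 (gradient nonzero, so P is smooth).
Step 3: tangent line at P: -9·(x − 3) + -12·(y − 2) = 0.
Expanding: -9*x - 12*y + 51 = 0.


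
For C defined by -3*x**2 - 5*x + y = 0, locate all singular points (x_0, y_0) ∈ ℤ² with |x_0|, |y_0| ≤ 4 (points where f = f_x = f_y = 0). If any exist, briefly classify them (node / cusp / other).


No singular points in the scanned grid; C is smooth there.

Compute partial derivatives:
  f_x = -6*x - 5.
  f_y = 1.
f_y = 1 is a nonzero constant, so f_y never vanishes: no point (x, y) can satisfy f = f_x = f_y = 0. In particular no (x, y) ∈ {−4, ..., 4}² is singular; the curve is smooth.


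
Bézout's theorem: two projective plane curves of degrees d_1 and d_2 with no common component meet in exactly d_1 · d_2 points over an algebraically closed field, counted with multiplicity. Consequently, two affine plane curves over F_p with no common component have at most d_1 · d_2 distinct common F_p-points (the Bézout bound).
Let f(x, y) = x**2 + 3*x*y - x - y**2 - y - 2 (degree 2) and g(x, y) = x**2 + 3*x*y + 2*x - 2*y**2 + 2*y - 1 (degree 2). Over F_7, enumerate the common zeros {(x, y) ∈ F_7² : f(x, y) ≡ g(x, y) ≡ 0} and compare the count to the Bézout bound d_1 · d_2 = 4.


Common zeros: {(2, 0)}; count = 1; Bézout bound = 4.

deg(f) = 2, deg(g) = 2, so Bézout bound = 4.
Scan x ∈ F_7. For each x, list the y ∈ F_7 with f(x, y) ≡ 0 and those with g(x, y) ≡ 0 (mod 7); the common zeros in that column are the intersection.
  x = 0: f ≡ 0 at y ∈ {3}; g ≡ 0 at y ∈ ∅; common: ∅.
  x = 1: f ≡ 0 at y ∈ ∅; g ≡ 0 at y ∈ ∅; common: ∅.
  x = 2: f ≡ 0 at y ∈ {0, 5}; g ≡ 0 at y ∈ {0, 4}; common: {0}.
  x = 3: f ≡ 0 at y ∈ ∅; g ≡ 0 at y ∈ {0, 2}; common: ∅.
  x = 4: f ≡ 0 at y ∈ {2}; g ≡ 0 at y ∈ {1, 6}; common: ∅.
  x = 5: f ≡ 0 at y ∈ {2, 5}; g ≡ 0 at y ∈ {1, 4}; common: ∅.
  x = 6: f ≡ 0 at y ∈ {0, 3}; g ≡ 0 at y ∈ ∅; common: ∅.
Collecting: common zeros = {(2, 0)}, so the count is 1.
Comparison with the Bézout bound: 1 ≤ 4 = deg(f)·deg(g), as expected for curves with no common component (the affine F_7-count falls short of the bound because intersections may lie at infinity, over extension fields, or carry multiplicity).


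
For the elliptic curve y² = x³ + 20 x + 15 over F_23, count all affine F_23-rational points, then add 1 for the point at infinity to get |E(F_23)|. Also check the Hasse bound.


Affine points = {(1, 6), (1, 17), (6, 11), (6, 12), (9, 2), (9, 21), (11, 5), (11, 18), (14, 7), (14, 16), (17, 1), (17, 22), (19, 3), (19, 20), (21, 6), (21, 17)}; affine count = 16; |E(F_23)| = 17.

Discriminant check: Δ ∝ 4a³ + 27b² = 4·20³ + 27·15² = 4·8000 + 27·225 ≡ 10 (mod 23). Nonzero ⇒ E is nonsingular.
For each x ∈ F_23, compute rhs = x³ + 20·x + 15 mod 23, then count y ∈ F_23 with y² ≡ rhs.
  x = 0: rhs = 15, matching y values: none (0 points).
  x = 1: rhs = 13, matching y values: 6, 17 (2 points).
  x = 2: rhs = 17, matching y values: none (0 points).
  x = 3: rhs = 10, matching y values: none (0 points).
  x = 4: rhs = 21, matching y values: none (0 points).
  x = 5: rhs = 10, matching y values: none (0 points).
  x = 6: rhs = 6, matching y values: 11, 12 (2 points).
  x = 7: rhs = 15, matching y values: none (0 points).
  x = 8: rhs = 20, matching y values: none (0 points).
  x = 9: rhs = 4, matching y values: 2, 21 (2 points).
  x = 10: rhs = 19, matching y values: none (0 points).
  x = 11: rhs = 2, matching y values: 5, 18 (2 points).
  x = 12: rhs = 5, matching y values: none (0 points).
  x = 13: rhs = 11, matching y values: none (0 points).
  x = 14: rhs = 3, matching y values: 7, 16 (2 points).
  x = 15: rhs = 10, matching y values: none (0 points).
  x = 16: rhs = 15, matching y values: none (0 points).
  x = 17: rhs = 1, matching y values: 1, 22 (2 points).
  x = 18: rhs = 20, matching y values: none (0 points).
  x = 19: rhs = 9, matching y values: 3, 20 (2 points).
  x = 20: rhs = 20, matching y values: none (0 points).
  x = 21: rhs = 13, matching y values: 6, 17 (2 points).
  x = 22: rhs = 17, matching y values: none (0 points).
Total affine count: 16.
Full point count |E(F_23)| = 16 + 1 = 17.
Hasse bound: |17 − (23+1)| = |-7| = 7 ≤ 2√23 ≈ 9.5917 ✓.


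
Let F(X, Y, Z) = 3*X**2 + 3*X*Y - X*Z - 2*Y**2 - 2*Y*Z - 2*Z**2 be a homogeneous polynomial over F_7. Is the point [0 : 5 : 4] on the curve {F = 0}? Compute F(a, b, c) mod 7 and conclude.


F(0,5,4) ≡ 4 (mod 7); P is NOT on the curve.

Evaluate F(0, 5, 4) term-by-term (mod 7).
  3*X**2 ↦ 3·0·1·1 = 0
  3*X*Y ↦ 3·0·5·1 = 0
  -X*Z ↦ -1·0·1·4 = 0
  -2*Y**2 ↦ -2·1·25·1 = -50
  -2*Y*Z ↦ -2·1·5·4 = -40
  -2*Z**2 ↦ -2·1·1·16 = -32
Sum: F(0, 5, 4) = (0) + (0) + (0) + (-50) + (-40) + (-32) = -122.
Reducing mod 7: -122 ≡ 4 (mod 7).
Since F(a, b, c) ≡ 4 ≠ 0 (mod 7), P does NOT lie on the curve.


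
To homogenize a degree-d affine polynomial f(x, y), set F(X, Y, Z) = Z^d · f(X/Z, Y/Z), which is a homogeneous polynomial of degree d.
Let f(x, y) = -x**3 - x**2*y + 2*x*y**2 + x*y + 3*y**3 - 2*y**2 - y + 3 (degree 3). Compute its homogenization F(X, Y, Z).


F(X, Y, Z) = -X**3 - X**2*Y + 2*X*Y**2 + X*Y*Z + 3*Y**3 - 2*Y**2*Z - Y*Z**2 + 3*Z**3

deg(f) = 3.
Substitute x = X/Z, y = Y/Z into f, then multiply by Z^3.
  monomial -1·x^3·y^0 ↦ -1·X^3·Y^0·Z^0.
  monomial -1·x^2·y^1 ↦ -1·X^2·Y^1·Z^0.
  monomial 2·x^1·y^2 ↦ 2·X^1·Y^2·Z^0.
  monomial 1·x^1·y^1 ↦ 1·X^1·Y^1·Z^1.
  monomial 3·x^0·y^3 ↦ 3·X^0·Y^3·Z^0.
  monomial -2·x^0·y^2 ↦ -2·X^0·Y^2·Z^1.
  monomial -1·x^0·y^1 ↦ -1·X^0·Y^1·Z^2.
  monomial 3·x^0·y^0 ↦ 3·X^0·Y^0·Z^3.
Collecting: F(X, Y, Z) = -X**3 - X**2*Y + 2*X*Y**2 + X*Y*Z + 3*Y**3 - 2*Y**2*Z - Y*Z**2 + 3*Z**3.


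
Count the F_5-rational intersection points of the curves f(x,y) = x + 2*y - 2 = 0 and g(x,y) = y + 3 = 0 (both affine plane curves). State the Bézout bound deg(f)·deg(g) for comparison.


Common zeros: {(3, 2)}; count = 1; Bézout bound = 1.

deg(f) = 1, deg(g) = 1, so Bézout bound = 1.
Scan x ∈ F_5. For each x, list the y ∈ F_5 with f(x, y) ≡ 0 and those with g(x, y) ≡ 0 (mod 5); the common zeros in that column are the intersection.
  x = 0: f ≡ 0 at y ∈ {1}; g ≡ 0 at y ∈ {2}; common: ∅.
  x = 1: f ≡ 0 at y ∈ {3}; g ≡ 0 at y ∈ {2}; common: ∅.
  x = 2: f ≡ 0 at y ∈ {0}; g ≡ 0 at y ∈ {2}; common: ∅.
  x = 3: f ≡ 0 at y ∈ {2}; g ≡ 0 at y ∈ {2}; common: {2}.
  x = 4: f ≡ 0 at y ∈ {4}; g ≡ 0 at y ∈ {2}; common: ∅.
Collecting: common zeros = {(3, 2)}, so the count is 1.
Comparison with the Bézout bound: 1 ≤ 1 = deg(f)·deg(g), as expected for curves with no common component (the bound is attained).


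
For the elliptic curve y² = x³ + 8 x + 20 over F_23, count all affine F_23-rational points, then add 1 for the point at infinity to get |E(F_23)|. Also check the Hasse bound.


Affine points = {(1, 11), (1, 12), (3, 5), (3, 18), (4, 1), (4, 22), (5, 1), (5, 22), (6, 10), (6, 13), (9, 4), (9, 19), (11, 6), (11, 17), (12, 2), (12, 21), (14, 1), (14, 22), (16, 9), (16, 14), (17, 3), (17, 20), (18, 4), (18, 19), (19, 4), (19, 19)}; affine count = 26; |E(F_23)| = 27.

Discriminant check: Δ ∝ 4a³ + 27b² = 4·8³ + 27·20² = 4·512 + 27·400 ≡ 14 (mod 23). Nonzero ⇒ E is nonsingular.
For each x ∈ F_23, compute rhs = x³ + 8·x + 20 mod 23, then count y ∈ F_23 with y² ≡ rhs.
  x = 0: rhs = 20, matching y values: none (0 points).
  x = 1: rhs = 6, matching y values: 11, 12 (2 points).
  x = 2: rhs = 21, matching y values: none (0 points).
  x = 3: rhs = 2, matching y values: 5, 18 (2 points).
  x = 4: rhs = 1, matching y values: 1, 22 (2 points).
  x = 5: rhs = 1, matching y values: 1, 22 (2 points).
  x = 6: rhs = 8, matching y values: 10, 13 (2 points).
  x = 7: rhs = 5, matching y values: none (0 points).
  x = 8: rhs = 21, matching y values: none (0 points).
  x = 9: rhs = 16, matching y values: 4, 19 (2 points).
  x = 10: rhs = 19, matching y values: none (0 points).
  x = 11: rhs = 13, matching y values: 6, 17 (2 points).
  x = 12: rhs = 4, matching y values: 2, 21 (2 points).
  x = 13: rhs = 21, matching y values: none (0 points).
  x = 14: rhs = 1, matching y values: 1, 22 (2 points).
  x = 15: rhs = 19, matching y values: none (0 points).
  x = 16: rhs = 12, matching y values: 9, 14 (2 points).
  x = 17: rhs = 9, matching y values: 3, 20 (2 points).
  x = 18: rhs = 16, matching y values: 4, 19 (2 points).
  x = 19: rhs = 16, matching y values: 4, 19 (2 points).
  x = 20: rhs = 15, matching y values: none (0 points).
  x = 21: rhs = 19, matching y values: none (0 points).
  x = 22: rhs = 11, matching y values: none (0 points).
Total affine count: 26.
Full point count |E(F_23)| = 26 + 1 = 27.
Hasse bound: |27 − (23+1)| = |3| = 3 ≤ 2√23 ≈ 9.5917 ✓.


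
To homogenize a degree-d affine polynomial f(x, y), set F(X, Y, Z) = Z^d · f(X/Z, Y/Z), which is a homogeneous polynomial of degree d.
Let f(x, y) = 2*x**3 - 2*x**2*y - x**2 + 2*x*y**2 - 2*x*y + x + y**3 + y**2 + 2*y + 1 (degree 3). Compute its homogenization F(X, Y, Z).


F(X, Y, Z) = 2*X**3 - 2*X**2*Y - X**2*Z + 2*X*Y**2 - 2*X*Y*Z + X*Z**2 + Y**3 + Y**2*Z + 2*Y*Z**2 + Z**3

deg(f) = 3.
Substitute x = X/Z, y = Y/Z into f, then multiply by Z^3.
  monomial 2·x^3·y^0 ↦ 2·X^3·Y^0·Z^0.
  monomial -2·x^2·y^1 ↦ -2·X^2·Y^1·Z^0.
  monomial -1·x^2·y^0 ↦ -1·X^2·Y^0·Z^1.
  monomial 2·x^1·y^2 ↦ 2·X^1·Y^2·Z^0.
  monomial -2·x^1·y^1 ↦ -2·X^1·Y^1·Z^1.
  monomial 1·x^1·y^0 ↦ 1·X^1·Y^0·Z^2.
  monomial 1·x^0·y^3 ↦ 1·X^0·Y^3·Z^0.
  monomial 1·x^0·y^2 ↦ 1·X^0·Y^2·Z^1.
  monomial 2·x^0·y^1 ↦ 2·X^0·Y^1·Z^2.
  monomial 1·x^0·y^0 ↦ 1·X^0·Y^0·Z^3.
Collecting: F(X, Y, Z) = 2*X**3 - 2*X**2*Y - X**2*Z + 2*X*Y**2 - 2*X*Y*Z + X*Z**2 + Y**3 + Y**2*Z + 2*Y*Z**2 + Z**3.


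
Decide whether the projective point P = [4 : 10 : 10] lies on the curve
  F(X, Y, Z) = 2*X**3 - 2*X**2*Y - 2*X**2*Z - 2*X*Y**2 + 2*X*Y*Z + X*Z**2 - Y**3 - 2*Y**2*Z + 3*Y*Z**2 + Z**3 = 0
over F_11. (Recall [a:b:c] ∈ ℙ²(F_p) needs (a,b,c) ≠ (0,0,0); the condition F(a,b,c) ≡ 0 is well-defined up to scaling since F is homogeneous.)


F(4,10,10) ≡ 8 (mod 11); P is NOT on the curve.

Evaluate F(4, 10, 10) term-by-term (mod 11).
  2*X**3 ↦ 2·64·1·1 = 128
  -2*X**2*Y ↦ -2·16·10·1 = -320
  -2*X**2*Z ↦ -2·16·1·10 = -320
  -2*X*Y**2 ↦ -2·4·100·1 = -800
  2*X*Y*Z ↦ 2·4·10·10 = 800
  X*Z**2 ↦ 1·4·1·100 = 400
  -Y**3 ↦ -1·1·1000·1 = -1000
  -2*Y**2*Z ↦ -2·1·100·10 = -2000
  3*Y*Z**2 ↦ 3·1·10·100 = 3000
  Z**3 ↦ 1·1·1·1000 = 1000
Sum: F(4, 10, 10) = (128) + (-320) + (-320) + (-800) + (800) + (400) + (-1000) + (-2000) + (3000) + (1000) = 888.
Reducing mod 11: 888 ≡ 8 (mod 11).
Since F(a, b, c) ≡ 8 ≠ 0 (mod 11), P does NOT lie on the curve.


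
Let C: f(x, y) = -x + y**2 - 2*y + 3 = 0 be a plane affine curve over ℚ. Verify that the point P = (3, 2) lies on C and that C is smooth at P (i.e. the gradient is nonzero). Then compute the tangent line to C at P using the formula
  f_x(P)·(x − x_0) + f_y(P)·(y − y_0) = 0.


Tangent line at P: -x + 2*y - 1 = 0.

Step 1: f(3, 2) = 0, so P lies on C.
Step 2: partial derivatives
  f_x(x, y) = -1, f_y(x, y) = 2*y - 2.
  f_x(P) = -1, f_y(P) = 2 (gradient nonzero, so P is smooth).
Step 3: tangent line at P: -1·(x − 3) + 2·(y − 2) = 0.
Expanding: -x + 2*y - 1 = 0.


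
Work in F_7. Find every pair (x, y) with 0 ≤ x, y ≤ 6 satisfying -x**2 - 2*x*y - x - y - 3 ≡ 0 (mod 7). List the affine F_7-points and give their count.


Affine F_7-points: {(0, 4), (1, 3), (2, 1), (4, 6), (5, 4), (6, 3)}; count = 6.

For each of the 49 pairs (x, y) ∈ F_7², evaluate f(x, y) mod 7. Record the zeros.
  x = 0: [0↦4, 1↦3, 2↦2, 3↦1, 4↦0, 5↦6, 6↦5]  zeros at y ∈ {4}
  x = 1: [0↦2, 1↦6, 2↦3, 3↦0, 4↦4, 5↦1, 6↦5]  zeros at y ∈ {3}
  x = 2: [0↦5, 1↦0, 2↦2, 3↦4, 4↦6, 5↦1, 6↦3]  zeros at y ∈ {1}
  x = 3: [0↦6, 1↦6, 2↦6, 3↦6, 4↦6, 5↦6, 6↦6]  zeros at y ∈ ∅
  x = 4: [0↦5, 1↦3, 2↦1, 3↦6, 4↦4, 5↦2, 6↦0]  zeros at y ∈ {6}
  x = 5: [0↦2, 1↦5, 2↦1, 3↦4, 4↦0, 5↦3, 6↦6]  zeros at y ∈ {4}
  x = 6: [0↦4, 1↦5, 2↦6, 3↦0, 4↦1, 5↦2, 6↦3]  zeros at y ∈ {3}
Collecting zeros: affine points = {(0, 4), (1, 3), (2, 1), (4, 6), (5, 4), (6, 3)}.
Total count |C(F_7)_aff| = 6.


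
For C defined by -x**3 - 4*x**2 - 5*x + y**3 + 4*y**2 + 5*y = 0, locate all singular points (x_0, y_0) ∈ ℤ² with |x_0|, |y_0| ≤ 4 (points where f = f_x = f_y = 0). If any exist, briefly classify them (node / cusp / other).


Singular points: {(-1, -1)}; classification: node.

Compute partial derivatives:
  f_x = -3*x**2 - 8*x - 5.
  f_y = 3*y**2 + 8*y + 5.
Scan x_0 ∈ {−4, ..., 4}. For each x_0, f_y(x_0, y) is a polynomial in y; find its integer roots y ∈ {−4, ..., 4}, then test f_x and f at those candidates.
  x = -4: f_y(-4, y) = 3*y**2 + 8*y + 5; vanishes at y ∈ {-1}. (-4, -1): f_x = -21 ≠ 0.
  x = -3: f_y(-3, y) = 3*y**2 + 8*y + 5; vanishes at y ∈ {-1}. (-3, -1): f_x = -8 ≠ 0.
  x = -2: f_y(-2, y) = 3*y**2 + 8*y + 5; vanishes at y ∈ {-1}. (-2, -1): f_x = -1 ≠ 0.
  x = -1: f_y(-1, y) = 3*y**2 + 8*y + 5; vanishes at y ∈ {-1}. (-1, -1): f_x = 0, f = 0 — SINGULAR.
  x = 0: f_y(0, y) = 3*y**2 + 8*y + 5; vanishes at y ∈ {-1}. (0, -1): f_x = -5 ≠ 0.
  x = 1: f_y(1, y) = 3*y**2 + 8*y + 5; vanishes at y ∈ {-1}. (1, -1): f_x = -16 ≠ 0.
  x = 2: f_y(2, y) = 3*y**2 + 8*y + 5; vanishes at y ∈ {-1}. (2, -1): f_x = -33 ≠ 0.
  x = 3: f_y(3, y) = 3*y**2 + 8*y + 5; vanishes at y ∈ {-1}. (3, -1): f_x = -56 ≠ 0.
  x = 4: f_y(4, y) = 3*y**2 + 8*y + 5; vanishes at y ∈ {-1}. (4, -1): f_x = -85 ≠ 0.
Only singular point on the grid: (-1, -1).
Classify: substitute x = -1 + u, y = -1 + v and expand: f = -u**3 - u**2 + v**3 + v**2.
No constant or linear terms (consistent with a singular point). Quadratic part: -u**2 + v**2. Cubic part: -u**3 + v**3.
The quadratic part v**2 - u**2 = (v − u)(v + u) splits into two distinct linear factors, so there are two distinct tangent lines y − -1 = ±(x − -1) — this is a node (ordinary double point).
Classification: node.


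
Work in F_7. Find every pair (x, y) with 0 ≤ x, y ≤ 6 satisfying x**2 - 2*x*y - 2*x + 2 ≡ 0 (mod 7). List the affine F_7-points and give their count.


Affine F_7-points: {(1, 4), (2, 4), (3, 2), (4, 3), (5, 1), (6, 1)}; count = 6.

For each of the 49 pairs (x, y) ∈ F_7², evaluate f(x, y) mod 7. Record the zeros.
  x = 0: [0↦2, 1↦2, 2↦2, 3↦2, 4↦2, 5↦2, 6↦2]  zeros at y ∈ ∅
  x = 1: [0↦1, 1↦6, 2↦4, 3↦2, 4↦0, 5↦5, 6↦3]  zeros at y ∈ {4}
  x = 2: [0↦2, 1↦5, 2↦1, 3↦4, 4↦0, 5↦3, 6↦6]  zeros at y ∈ {4}
  x = 3: [0↦5, 1↦6, 2↦0, 3↦1, 4↦2, 5↦3, 6↦4]  zeros at y ∈ {2}
  x = 4: [0↦3, 1↦2, 2↦1, 3↦0, 4↦6, 5↦5, 6↦4]  zeros at y ∈ {3}
  x = 5: [0↦3, 1↦0, 2↦4, 3↦1, 4↦5, 5↦2, 6↦6]  zeros at y ∈ {1}
  x = 6: [0↦5, 1↦0, 2↦2, 3↦4, 4↦6, 5↦1, 6↦3]  zeros at y ∈ {1}
Collecting zeros: affine points = {(1, 4), (2, 4), (3, 2), (4, 3), (5, 1), (6, 1)}.
Total count |C(F_7)_aff| = 6.


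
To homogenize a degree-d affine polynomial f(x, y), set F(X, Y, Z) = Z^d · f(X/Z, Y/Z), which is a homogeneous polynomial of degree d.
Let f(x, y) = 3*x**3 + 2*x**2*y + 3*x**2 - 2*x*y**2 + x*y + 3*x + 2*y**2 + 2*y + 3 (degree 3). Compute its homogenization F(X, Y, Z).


F(X, Y, Z) = 3*X**3 + 2*X**2*Y + 3*X**2*Z - 2*X*Y**2 + X*Y*Z + 3*X*Z**2 + 2*Y**2*Z + 2*Y*Z**2 + 3*Z**3

deg(f) = 3.
Substitute x = X/Z, y = Y/Z into f, then multiply by Z^3.
  monomial 3·x^3·y^0 ↦ 3·X^3·Y^0·Z^0.
  monomial 2·x^2·y^1 ↦ 2·X^2·Y^1·Z^0.
  monomial 3·x^2·y^0 ↦ 3·X^2·Y^0·Z^1.
  monomial -2·x^1·y^2 ↦ -2·X^1·Y^2·Z^0.
  monomial 1·x^1·y^1 ↦ 1·X^1·Y^1·Z^1.
  monomial 3·x^1·y^0 ↦ 3·X^1·Y^0·Z^2.
  monomial 2·x^0·y^2 ↦ 2·X^0·Y^2·Z^1.
  monomial 2·x^0·y^1 ↦ 2·X^0·Y^1·Z^2.
  monomial 3·x^0·y^0 ↦ 3·X^0·Y^0·Z^3.
Collecting: F(X, Y, Z) = 3*X**3 + 2*X**2*Y + 3*X**2*Z - 2*X*Y**2 + X*Y*Z + 3*X*Z**2 + 2*Y**2*Z + 2*Y*Z**2 + 3*Z**3.


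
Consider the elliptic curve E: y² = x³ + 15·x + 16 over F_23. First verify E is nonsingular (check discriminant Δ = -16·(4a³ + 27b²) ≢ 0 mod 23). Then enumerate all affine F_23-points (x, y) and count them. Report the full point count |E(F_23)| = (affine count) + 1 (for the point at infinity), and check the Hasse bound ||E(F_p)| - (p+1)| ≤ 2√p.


Affine points = {(0, 4), (0, 19), (1, 3), (1, 20), (2, 10), (2, 13), (4, 5), (4, 18), (5, 3), (5, 20), (6, 0), (7, 2), (7, 21), (8, 2), (8, 21), (9, 11), (9, 12), (10, 4), (10, 19), (13, 4), (13, 19), (14, 7), (14, 16), (17, 3), (17, 20), (18, 0), (20, 6), (20, 17), (21, 1), (21, 22), (22, 0)}; affine count = 31; |E(F_23)| = 32.

Discriminant check: Δ ∝ 4a³ + 27b² = 4·15³ + 27·16² = 4·3375 + 27·256 ≡ 11 (mod 23). Nonzero ⇒ E is nonsingular.
For each x ∈ F_23, compute rhs = x³ + 15·x + 16 mod 23, then count y ∈ F_23 with y² ≡ rhs.
  x = 0: rhs = 16, matching y values: 4, 19 (2 points).
  x = 1: rhs = 9, matching y values: 3, 20 (2 points).
  x = 2: rhs = 8, matching y values: 10, 13 (2 points).
  x = 3: rhs = 19, matching y values: none (0 points).
  x = 4: rhs = 2, matching y values: 5, 18 (2 points).
  x = 5: rhs = 9, matching y values: 3, 20 (2 points).
  x = 6: rhs = 0, matching y values: 0 (1 points).
  x = 7: rhs = 4, matching y values: 2, 21 (2 points).
  x = 8: rhs = 4, matching y values: 2, 21 (2 points).
  x = 9: rhs = 6, matching y values: 11, 12 (2 points).
  x = 10: rhs = 16, matching y values: 4, 19 (2 points).
  x = 11: rhs = 17, matching y values: none (0 points).
  x = 12: rhs = 15, matching y values: none (0 points).
  x = 13: rhs = 16, matching y values: 4, 19 (2 points).
  x = 14: rhs = 3, matching y values: 7, 16 (2 points).
  x = 15: rhs = 5, matching y values: none (0 points).
  x = 16: rhs = 5, matching y values: none (0 points).
  x = 17: rhs = 9, matching y values: 3, 20 (2 points).
  x = 18: rhs = 0, matching y values: 0 (1 points).
  x = 19: rhs = 7, matching y values: none (0 points).
  x = 20: rhs = 13, matching y values: 6, 17 (2 points).
  x = 21: rhs = 1, matching y values: 1, 22 (2 points).
  x = 22: rhs = 0, matching y values: 0 (1 points).
Total affine count: 31.
Full point count |E(F_23)| = 31 + 1 = 32.
Hasse bound: |32 − (23+1)| = |8| = 8 ≤ 2√23 ≈ 9.5917 ✓.


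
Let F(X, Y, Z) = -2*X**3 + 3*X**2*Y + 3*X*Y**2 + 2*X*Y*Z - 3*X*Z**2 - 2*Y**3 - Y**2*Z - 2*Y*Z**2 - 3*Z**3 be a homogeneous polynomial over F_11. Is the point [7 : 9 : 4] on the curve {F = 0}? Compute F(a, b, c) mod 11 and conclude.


F(7,9,4) ≡ 2 (mod 11); P is NOT on the curve.

Evaluate F(7, 9, 4) term-by-term (mod 11).
  -2*X**3 ↦ -2·343·1·1 = -686
  3*X**2*Y ↦ 3·49·9·1 = 1323
  3*X*Y**2 ↦ 3·7·81·1 = 1701
  2*X*Y*Z ↦ 2·7·9·4 = 504
  -3*X*Z**2 ↦ -3·7·1·16 = -336
  -2*Y**3 ↦ -2·1·729·1 = -1458
  -Y**2*Z ↦ -1·1·81·4 = -324
  -2*Y*Z**2 ↦ -2·1·9·16 = -288
  -3*Z**3 ↦ -3·1·1·64 = -192
Sum: F(7, 9, 4) = (-686) + (1323) + (1701) + (504) + (-336) + (-1458) + (-324) + (-288) + (-192) = 244.
Reducing mod 11: 244 ≡ 2 (mod 11).
Since F(a, b, c) ≡ 2 ≠ 0 (mod 11), P does NOT lie on the curve.


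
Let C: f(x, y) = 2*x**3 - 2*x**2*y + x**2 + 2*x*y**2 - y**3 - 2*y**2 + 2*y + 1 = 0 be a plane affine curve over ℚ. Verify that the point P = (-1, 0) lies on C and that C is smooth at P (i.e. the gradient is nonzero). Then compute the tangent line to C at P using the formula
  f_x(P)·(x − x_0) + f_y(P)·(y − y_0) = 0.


Tangent line at P: 4*x + 4 = 0.

Step 1: f(-1, 0) = 0, so P lies on C.
Step 2: partial derivatives
  f_x(x, y) = 6*x**2 - 4*x*y + 2*x + 2*y**2, f_y(x, y) = -2*x**2 + 4*x*y - 3*y**2 - 4*y + 2.
  f_x(P) = 4, f_y(P) = 0 (gradient nonzero, so P is smooth).
Step 3: tangent line at P: 4·(x − -1) + 0·(y − 0) = 0.
Expanding: 4*x + 4 = 0.


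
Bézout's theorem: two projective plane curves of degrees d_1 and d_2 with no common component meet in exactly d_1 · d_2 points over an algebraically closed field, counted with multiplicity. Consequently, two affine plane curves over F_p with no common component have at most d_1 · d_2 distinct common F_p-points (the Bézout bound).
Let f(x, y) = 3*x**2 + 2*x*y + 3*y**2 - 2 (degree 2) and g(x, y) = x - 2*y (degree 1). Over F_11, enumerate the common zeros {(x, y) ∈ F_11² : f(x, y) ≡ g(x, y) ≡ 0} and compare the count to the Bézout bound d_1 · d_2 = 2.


Common zeros: {(1, 6), (10, 5)}; count = 2; Bézout bound = 2.

deg(f) = 2, deg(g) = 1, so Bézout bound = 2.
Scan x ∈ F_11. For each x, list the y ∈ F_11 with f(x, y) ≡ 0 and those with g(x, y) ≡ 0 (mod 11); the common zeros in that column are the intersection.
  x = 0: f ≡ 0 at y ∈ ∅; g ≡ 0 at y ∈ {0}; common: ∅.
  x = 1: f ≡ 0 at y ∈ {6, 8}; g ≡ 0 at y ∈ {6}; common: {6}.
  x = 2: f ≡ 0 at y ∈ ∅; g ≡ 0 at y ∈ {1}; common: ∅.
  x = 3: f ≡ 0 at y ∈ {10}; g ≡ 0 at y ∈ {7}; common: ∅.
  x = 4: f ≡ 0 at y ∈ ∅; g ≡ 0 at y ∈ {2}; common: ∅.
  x = 5: f ≡ 0 at y ∈ {5, 10}; g ≡ 0 at y ∈ {8}; common: ∅.
  x = 6: f ≡ 0 at y ∈ {1, 6}; g ≡ 0 at y ∈ {3}; common: ∅.
  x = 7: f ≡ 0 at y ∈ ∅; g ≡ 0 at y ∈ {9}; common: ∅.
  x = 8: f ≡ 0 at y ∈ {1}; g ≡ 0 at y ∈ {4}; common: ∅.
  x = 9: f ≡ 0 at y ∈ ∅; g ≡ 0 at y ∈ {10}; common: ∅.
  x = 10: f ≡ 0 at y ∈ {3, 5}; g ≡ 0 at y ∈ {5}; common: {5}.
Collecting: common zeros = {(1, 6), (10, 5)}, so the count is 2.
Comparison with the Bézout bound: 2 ≤ 2 = deg(f)·deg(g), as expected for curves with no common component (the bound is attained).


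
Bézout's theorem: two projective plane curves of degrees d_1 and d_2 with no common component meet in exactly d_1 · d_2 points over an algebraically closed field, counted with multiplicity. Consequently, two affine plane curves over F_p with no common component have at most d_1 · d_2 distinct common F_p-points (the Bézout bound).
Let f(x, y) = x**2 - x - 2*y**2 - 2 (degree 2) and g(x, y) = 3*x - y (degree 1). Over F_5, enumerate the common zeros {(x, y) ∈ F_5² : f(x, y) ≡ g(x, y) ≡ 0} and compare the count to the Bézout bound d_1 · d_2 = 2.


Common zeros: {(1, 3)}; count = 1; Bézout bound = 2.

deg(f) = 2, deg(g) = 1, so Bézout bound = 2.
Scan x ∈ F_5. For each x, list the y ∈ F_5 with f(x, y) ≡ 0 and those with g(x, y) ≡ 0 (mod 5); the common zeros in that column are the intersection.
  x = 0: f ≡ 0 at y ∈ {2, 3}; g ≡ 0 at y ∈ {0}; common: ∅.
  x = 1: f ≡ 0 at y ∈ {2, 3}; g ≡ 0 at y ∈ {3}; common: {3}.
  x = 2: f ≡ 0 at y ∈ {0}; g ≡ 0 at y ∈ {1}; common: ∅.
  x = 3: f ≡ 0 at y ∈ ∅; g ≡ 0 at y ∈ {4}; common: ∅.
  x = 4: f ≡ 0 at y ∈ {0}; g ≡ 0 at y ∈ {2}; common: ∅.
Collecting: common zeros = {(1, 3)}, so the count is 1.
Comparison with the Bézout bound: 1 ≤ 2 = deg(f)·deg(g), as expected for curves with no common component (the affine F_5-count falls short of the bound because intersections may lie at infinity, over extension fields, or carry multiplicity).


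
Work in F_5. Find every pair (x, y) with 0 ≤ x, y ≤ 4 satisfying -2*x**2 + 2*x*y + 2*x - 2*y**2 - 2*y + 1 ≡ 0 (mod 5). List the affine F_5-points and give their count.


Affine F_5-points: {(2, 3)}; count = 1.

For each of the 25 pairs (x, y) ∈ F_5², evaluate f(x, y) mod 5. Record the zeros.
  x = 0: [0↦1, 1↦2, 2↦4, 3↦2, 4↦1]  zeros at y ∈ ∅
  x = 1: [0↦1, 1↦4, 2↦3, 3↦3, 4↦4]  zeros at y ∈ ∅
  x = 2: [0↦2, 1↦2, 2↦3, 3↦0, 4↦3]  zeros at y ∈ {3}
  x = 3: [0↦4, 1↦1, 2↦4, 3↦3, 4↦3]  zeros at y ∈ ∅
  x = 4: [0↦2, 1↦1, 2↦1, 3↦2, 4↦4]  zeros at y ∈ ∅
Collecting zeros: affine points = {(2, 3)}.
Total count |C(F_5)_aff| = 1.


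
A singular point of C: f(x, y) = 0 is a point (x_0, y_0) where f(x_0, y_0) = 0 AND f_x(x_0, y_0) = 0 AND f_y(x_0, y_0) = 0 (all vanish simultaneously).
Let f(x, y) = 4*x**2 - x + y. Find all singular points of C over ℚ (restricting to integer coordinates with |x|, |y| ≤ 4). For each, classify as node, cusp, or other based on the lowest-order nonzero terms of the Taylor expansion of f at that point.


No singular points in the scanned grid; C is smooth there.

Compute partial derivatives:
  f_x = 8*x - 1.
  f_y = 1.
f_y = 1 is a nonzero constant, so f_y never vanishes: no point (x, y) can satisfy f = f_x = f_y = 0. In particular no (x, y) ∈ {−4, ..., 4}² is singular; the curve is smooth.


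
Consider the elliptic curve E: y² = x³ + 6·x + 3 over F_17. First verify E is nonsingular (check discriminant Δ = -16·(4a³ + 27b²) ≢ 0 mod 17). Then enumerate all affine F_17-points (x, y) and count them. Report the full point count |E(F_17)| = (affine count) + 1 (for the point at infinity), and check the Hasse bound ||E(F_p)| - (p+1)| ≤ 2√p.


Affine points = {(6, 0), (8, 6), (8, 11), (9, 2), (9, 15), (10, 3), (10, 14), (12, 1), (12, 16), (13, 0), (14, 3), (14, 14), (15, 0), (16, 8), (16, 9)}; affine count = 15; |E(F_17)| = 16.

Discriminant check: Δ ∝ 4a³ + 27b² = 4·6³ + 27·3² = 4·216 + 27·9 ≡ 2 (mod 17). Nonzero ⇒ E is nonsingular.
For each x ∈ F_17, compute rhs = x³ + 6·x + 3 mod 17, then count y ∈ F_17 with y² ≡ rhs.
  x = 0: rhs = 3, matching y values: none (0 points).
  x = 1: rhs = 10, matching y values: none (0 points).
  x = 2: rhs = 6, matching y values: none (0 points).
  x = 3: rhs = 14, matching y values: none (0 points).
  x = 4: rhs = 6, matching y values: none (0 points).
  x = 5: rhs = 5, matching y values: none (0 points).
  x = 6: rhs = 0, matching y values: 0 (1 points).
  x = 7: rhs = 14, matching y values: none (0 points).
  x = 8: rhs = 2, matching y values: 6, 11 (2 points).
  x = 9: rhs = 4, matching y values: 2, 15 (2 points).
  x = 10: rhs = 9, matching y values: 3, 14 (2 points).
  x = 11: rhs = 6, matching y values: none (0 points).
  x = 12: rhs = 1, matching y values: 1, 16 (2 points).
  x = 13: rhs = 0, matching y values: 0 (1 points).
  x = 14: rhs = 9, matching y values: 3, 14 (2 points).
  x = 15: rhs = 0, matching y values: 0 (1 points).
  x = 16: rhs = 13, matching y values: 8, 9 (2 points).
Total affine count: 15.
Full point count |E(F_17)| = 15 + 1 = 16.
Hasse bound: |16 − (17+1)| = |-2| = 2 ≤ 2√17 ≈ 8.2462 ✓.


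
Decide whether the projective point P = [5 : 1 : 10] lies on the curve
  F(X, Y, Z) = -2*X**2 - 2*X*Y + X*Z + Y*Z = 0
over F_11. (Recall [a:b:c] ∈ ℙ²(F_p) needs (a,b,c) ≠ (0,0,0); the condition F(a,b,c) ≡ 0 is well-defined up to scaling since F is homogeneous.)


F(5,1,10) ≡ 0 (mod 11); P is on the curve.

Evaluate F(5, 1, 10) term-by-term (mod 11).
  -2*X**2 ↦ -2·25·1·1 = -50
  -2*X*Y ↦ -2·5·1·1 = -10
  X*Z ↦ 1·5·1·10 = 50
  Y*Z ↦ 1·1·1·10 = 10
Sum: F(5, 1, 10) = (-50) + (-10) + (50) + (10) = 0.
Reducing mod 11: 0 ≡ 0 (mod 11).
Since F(a, b, c) ≡ 0 (mod 11), P lies on the curve.


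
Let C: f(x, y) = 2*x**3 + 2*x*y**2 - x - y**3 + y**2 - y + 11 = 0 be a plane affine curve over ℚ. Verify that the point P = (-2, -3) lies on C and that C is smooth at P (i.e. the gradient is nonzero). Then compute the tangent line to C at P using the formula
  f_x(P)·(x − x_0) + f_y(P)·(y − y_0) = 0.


Tangent line at P: 41*x - 10*y + 52 = 0.

Step 1: f(-2, -3) = 0, so P lies on C.
Step 2: partial derivatives
  f_x(x, y) = 6*x**2 + 2*y**2 - 1, f_y(x, y) = 4*x*y - 3*y**2 + 2*y - 1.
  f_x(P) = 41, f_y(P) = -10 (gradient nonzero, so P is smooth).
Step 3: tangent line at P: 41·(x − -2) + -10·(y − -3) = 0.
Expanding: 41*x - 10*y + 52 = 0.


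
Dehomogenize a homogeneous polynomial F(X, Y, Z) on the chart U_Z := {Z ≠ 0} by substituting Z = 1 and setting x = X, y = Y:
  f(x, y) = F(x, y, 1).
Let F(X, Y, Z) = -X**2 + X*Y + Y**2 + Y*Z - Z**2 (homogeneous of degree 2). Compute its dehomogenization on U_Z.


f(x, y) = -x**2 + x*y + y**2 + y - 1

On U_Z we set Z = 1. Each monomial c·X^i·Y^j·Z^k in F becomes c·x^i·y^j·1^k = c·x^i·y^j.
Substituting Z = 1: F(X, Y, 1) = -x**2 + x*y + y**2 + y - 1.
Note: deg(f) ≤ deg(F) = 2; strict inequality happens when F is divisible by Z (lost terms).


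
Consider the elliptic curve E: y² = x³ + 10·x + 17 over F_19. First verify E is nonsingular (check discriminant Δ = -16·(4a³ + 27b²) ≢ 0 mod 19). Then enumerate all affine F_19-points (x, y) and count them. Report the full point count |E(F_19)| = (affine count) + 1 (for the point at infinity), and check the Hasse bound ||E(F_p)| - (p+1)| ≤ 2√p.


Affine points = {(0, 6), (0, 13), (1, 3), (1, 16), (2, 8), (2, 11), (3, 6), (3, 13), (4, 8), (4, 11), (8, 1), (8, 18), (9, 0), (13, 8), (13, 11), (16, 6), (16, 13), (18, 5), (18, 14)}; affine count = 19; |E(F_19)| = 20.

Discriminant check: Δ ∝ 4a³ + 27b² = 4·10³ + 27·17² = 4·1000 + 27·289 ≡ 4 (mod 19). Nonzero ⇒ E is nonsingular.
For each x ∈ F_19, compute rhs = x³ + 10·x + 17 mod 19, then count y ∈ F_19 with y² ≡ rhs.
  x = 0: rhs = 17, matching y values: 6, 13 (2 points).
  x = 1: rhs = 9, matching y values: 3, 16 (2 points).
  x = 2: rhs = 7, matching y values: 8, 11 (2 points).
  x = 3: rhs = 17, matching y values: 6, 13 (2 points).
  x = 4: rhs = 7, matching y values: 8, 11 (2 points).
  x = 5: rhs = 2, matching y values: none (0 points).
  x = 6: rhs = 8, matching y values: none (0 points).
  x = 7: rhs = 12, matching y values: none (0 points).
  x = 8: rhs = 1, matching y values: 1, 18 (2 points).
  x = 9: rhs = 0, matching y values: 0 (1 points).
  x = 10: rhs = 15, matching y values: none (0 points).
  x = 11: rhs = 14, matching y values: none (0 points).
  x = 12: rhs = 3, matching y values: none (0 points).
  x = 13: rhs = 7, matching y values: 8, 11 (2 points).
  x = 14: rhs = 13, matching y values: none (0 points).
  x = 15: rhs = 8, matching y values: none (0 points).
  x = 16: rhs = 17, matching y values: 6, 13 (2 points).
  x = 17: rhs = 8, matching y values: none (0 points).
  x = 18: rhs = 6, matching y values: 5, 14 (2 points).
Total affine count: 19.
Full point count |E(F_19)| = 19 + 1 = 20.
Hasse bound: |20 − (19+1)| = |0| = 0 ≤ 2√19 ≈ 8.7178 ✓.


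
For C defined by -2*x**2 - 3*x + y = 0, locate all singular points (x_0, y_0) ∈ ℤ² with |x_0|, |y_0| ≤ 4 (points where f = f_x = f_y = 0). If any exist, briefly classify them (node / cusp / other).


No singular points in the scanned grid; C is smooth there.

Compute partial derivatives:
  f_x = -4*x - 3.
  f_y = 1.
f_y = 1 is a nonzero constant, so f_y never vanishes: no point (x, y) can satisfy f = f_x = f_y = 0. In particular no (x, y) ∈ {−4, ..., 4}² is singular; the curve is smooth.


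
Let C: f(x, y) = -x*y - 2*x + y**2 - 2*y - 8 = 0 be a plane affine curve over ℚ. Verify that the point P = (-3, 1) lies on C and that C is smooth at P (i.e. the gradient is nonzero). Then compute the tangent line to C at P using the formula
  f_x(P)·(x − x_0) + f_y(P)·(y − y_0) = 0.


Tangent line at P: -3*x + 3*y - 12 = 0.

Step 1: f(-3, 1) = 0, so P lies on C.
Step 2: partial derivatives
  f_x(x, y) = -y - 2, f_y(x, y) = -x + 2*y - 2.
  f_x(P) = -3, f_y(P) = 3 (gradient nonzero, so P is smooth).
Step 3: tangent line at P: -3·(x − -3) + 3·(y − 1) = 0.
Expanding: -3*x + 3*y - 12 = 0.


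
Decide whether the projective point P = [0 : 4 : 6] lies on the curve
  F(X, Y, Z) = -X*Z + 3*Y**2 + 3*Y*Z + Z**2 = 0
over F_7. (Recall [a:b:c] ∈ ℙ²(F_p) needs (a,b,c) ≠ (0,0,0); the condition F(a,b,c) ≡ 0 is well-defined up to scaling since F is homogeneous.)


F(0,4,6) ≡ 2 (mod 7); P is NOT on the curve.

Evaluate F(0, 4, 6) term-by-term (mod 7).
  -X*Z ↦ -1·0·1·6 = 0
  3*Y**2 ↦ 3·1·16·1 = 48
  3*Y*Z ↦ 3·1·4·6 = 72
  Z**2 ↦ 1·1·1·36 = 36
Sum: F(0, 4, 6) = (0) + (48) + (72) + (36) = 156.
Reducing mod 7: 156 ≡ 2 (mod 7).
Since F(a, b, c) ≡ 2 ≠ 0 (mod 7), P does NOT lie on the curve.


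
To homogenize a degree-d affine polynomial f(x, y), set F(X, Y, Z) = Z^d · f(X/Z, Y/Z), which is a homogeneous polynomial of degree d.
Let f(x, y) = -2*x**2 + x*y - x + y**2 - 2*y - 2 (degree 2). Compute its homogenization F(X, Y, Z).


F(X, Y, Z) = -2*X**2 + X*Y - X*Z + Y**2 - 2*Y*Z - 2*Z**2

deg(f) = 2.
Substitute x = X/Z, y = Y/Z into f, then multiply by Z^2.
  monomial -2·x^2·y^0 ↦ -2·X^2·Y^0·Z^0.
  monomial 1·x^1·y^1 ↦ 1·X^1·Y^1·Z^0.
  monomial -1·x^1·y^0 ↦ -1·X^1·Y^0·Z^1.
  monomial 1·x^0·y^2 ↦ 1·X^0·Y^2·Z^0.
  monomial -2·x^0·y^1 ↦ -2·X^0·Y^1·Z^1.
  monomial -2·x^0·y^0 ↦ -2·X^0·Y^0·Z^2.
Collecting: F(X, Y, Z) = -2*X**2 + X*Y - X*Z + Y**2 - 2*Y*Z - 2*Z**2.


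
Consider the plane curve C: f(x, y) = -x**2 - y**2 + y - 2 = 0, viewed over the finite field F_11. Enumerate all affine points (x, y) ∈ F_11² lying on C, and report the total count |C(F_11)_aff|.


Affine F_11-points: {(0, 5), (0, 7), (1, 6), (3, 0), (3, 1), (5, 3), (5, 9), (6, 3), (6, 9), (8, 0), (8, 1), (10, 6)}; count = 12.

For each of the 121 pairs (x, y) ∈ F_11², evaluate f(x, y) mod 11. Record the zeros.
  x = 0: [0↦9, 1↦9, 2↦7, 3↦3, 4↦8, 5↦0, 6↦1, 7↦0, 8↦8, 9↦3, 10↦7]  zeros at y ∈ {5, 7}
  x = 1: [0↦8, 1↦8, 2↦6, 3↦2, 4↦7, 5↦10, 6↦0, 7↦10, 8↦7, 9↦2, 10↦6]  zeros at y ∈ {6}
  x = 2: [0↦5, 1↦5, 2↦3, 3↦10, 4↦4, 5↦7, 6↦8, 7↦7, 8↦4, 9↦10, 10↦3]  zeros at y ∈ ∅
  x = 3: [0↦0, 1↦0, 2↦9, 3↦5, 4↦10, 5↦2, 6↦3, 7↦2, 8↦10, 9↦5, 10↦9]  zeros at y ∈ {0, 1}
  x = 4: [0↦4, 1↦4, 2↦2, 3↦9, 4↦3, 5↦6, 6↦7, 7↦6, 8↦3, 9↦9, 10↦2]  zeros at y ∈ ∅
  x = 5: [0↦6, 1↦6, 2↦4, 3↦0, 4↦5, 5↦8, 6↦9, 7↦8, 8↦5, 9↦0, 10↦4]  zeros at y ∈ {3, 9}
  x = 6: [0↦6, 1↦6, 2↦4, 3↦0, 4↦5, 5↦8, 6↦9, 7↦8, 8↦5, 9↦0, 10↦4]  zeros at y ∈ {3, 9}
  x = 7: [0↦4, 1↦4, 2↦2, 3↦9, 4↦3, 5↦6, 6↦7, 7↦6, 8↦3, 9↦9, 10↦2]  zeros at y ∈ ∅
  x = 8: [0↦0, 1↦0, 2↦9, 3↦5, 4↦10, 5↦2, 6↦3, 7↦2, 8↦10, 9↦5, 10↦9]  zeros at y ∈ {0, 1}
  x = 9: [0↦5, 1↦5, 2↦3, 3↦10, 4↦4, 5↦7, 6↦8, 7↦7, 8↦4, 9↦10, 10↦3]  zeros at y ∈ ∅
  x = 10: [0↦8, 1↦8, 2↦6, 3↦2, 4↦7, 5↦10, 6↦0, 7↦10, 8↦7, 9↦2, 10↦6]  zeros at y ∈ {6}
Collecting zeros: affine points = {(0, 5), (0, 7), (1, 6), (3, 0), (3, 1), (5, 3), (5, 9), (6, 3), (6, 9), (8, 0), (8, 1), (10, 6)}.
Total count |C(F_11)_aff| = 12.


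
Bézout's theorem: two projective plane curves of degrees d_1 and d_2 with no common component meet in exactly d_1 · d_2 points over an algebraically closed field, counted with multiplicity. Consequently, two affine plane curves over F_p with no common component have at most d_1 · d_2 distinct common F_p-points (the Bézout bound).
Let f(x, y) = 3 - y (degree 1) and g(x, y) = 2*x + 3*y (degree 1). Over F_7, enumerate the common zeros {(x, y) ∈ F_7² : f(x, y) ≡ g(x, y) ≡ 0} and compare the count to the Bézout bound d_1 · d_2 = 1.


Common zeros: {(6, 3)}; count = 1; Bézout bound = 1.

deg(f) = 1, deg(g) = 1, so Bézout bound = 1.
Scan x ∈ F_7. For each x, list the y ∈ F_7 with f(x, y) ≡ 0 and those with g(x, y) ≡ 0 (mod 7); the common zeros in that column are the intersection.
  x = 0: f ≡ 0 at y ∈ {3}; g ≡ 0 at y ∈ {0}; common: ∅.
  x = 1: f ≡ 0 at y ∈ {3}; g ≡ 0 at y ∈ {4}; common: ∅.
  x = 2: f ≡ 0 at y ∈ {3}; g ≡ 0 at y ∈ {1}; common: ∅.
  x = 3: f ≡ 0 at y ∈ {3}; g ≡ 0 at y ∈ {5}; common: ∅.
  x = 4: f ≡ 0 at y ∈ {3}; g ≡ 0 at y ∈ {2}; common: ∅.
  x = 5: f ≡ 0 at y ∈ {3}; g ≡ 0 at y ∈ {6}; common: ∅.
  x = 6: f ≡ 0 at y ∈ {3}; g ≡ 0 at y ∈ {3}; common: {3}.
Collecting: common zeros = {(6, 3)}, so the count is 1.
Comparison with the Bézout bound: 1 ≤ 1 = deg(f)·deg(g), as expected for curves with no common component (the bound is attained).


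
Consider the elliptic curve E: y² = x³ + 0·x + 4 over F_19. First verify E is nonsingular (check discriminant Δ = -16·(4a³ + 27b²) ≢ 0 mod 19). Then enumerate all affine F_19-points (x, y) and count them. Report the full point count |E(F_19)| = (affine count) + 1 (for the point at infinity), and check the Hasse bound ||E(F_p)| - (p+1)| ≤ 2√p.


Affine points = {(0, 2), (0, 17), (1, 9), (1, 10), (4, 7), (4, 12), (6, 7), (6, 12), (7, 9), (7, 10), (9, 7), (9, 12), (10, 4), (10, 15), (11, 9), (11, 10), (13, 4), (13, 15), (15, 4), (15, 15)}; affine count = 20; |E(F_19)| = 21.

Discriminant check: Δ ∝ 4a³ + 27b² = 4·0³ + 27·4² = 4·0 + 27·16 ≡ 14 (mod 19). Nonzero ⇒ E is nonsingular.
For each x ∈ F_19, compute rhs = x³ + 0·x + 4 mod 19, then count y ∈ F_19 with y² ≡ rhs.
  x = 0: rhs = 4, matching y values: 2, 17 (2 points).
  x = 1: rhs = 5, matching y values: 9, 10 (2 points).
  x = 2: rhs = 12, matching y values: none (0 points).
  x = 3: rhs = 12, matching y values: none (0 points).
  x = 4: rhs = 11, matching y values: 7, 12 (2 points).
  x = 5: rhs = 15, matching y values: none (0 points).
  x = 6: rhs = 11, matching y values: 7, 12 (2 points).
  x = 7: rhs = 5, matching y values: 9, 10 (2 points).
  x = 8: rhs = 3, matching y values: none (0 points).
  x = 9: rhs = 11, matching y values: 7, 12 (2 points).
  x = 10: rhs = 16, matching y values: 4, 15 (2 points).
  x = 11: rhs = 5, matching y values: 9, 10 (2 points).
  x = 12: rhs = 3, matching y values: none (0 points).
  x = 13: rhs = 16, matching y values: 4, 15 (2 points).
  x = 14: rhs = 12, matching y values: none (0 points).
  x = 15: rhs = 16, matching y values: 4, 15 (2 points).
  x = 16: rhs = 15, matching y values: none (0 points).
  x = 17: rhs = 15, matching y values: none (0 points).
  x = 18: rhs = 3, matching y values: none (0 points).
Total affine count: 20.
Full point count |E(F_19)| = 20 + 1 = 21.
Hasse bound: |21 − (19+1)| = |1| = 1 ≤ 2√19 ≈ 8.7178 ✓.


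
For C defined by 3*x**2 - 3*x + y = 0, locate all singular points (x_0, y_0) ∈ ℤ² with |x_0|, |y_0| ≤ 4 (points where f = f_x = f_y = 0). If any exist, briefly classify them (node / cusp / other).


No singular points in the scanned grid; C is smooth there.

Compute partial derivatives:
  f_x = 6*x - 3.
  f_y = 1.
f_y = 1 is a nonzero constant, so f_y never vanishes: no point (x, y) can satisfy f = f_x = f_y = 0. In particular no (x, y) ∈ {−4, ..., 4}² is singular; the curve is smooth.
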